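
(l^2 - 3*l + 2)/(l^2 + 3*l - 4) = (l - 2)/(l + 4)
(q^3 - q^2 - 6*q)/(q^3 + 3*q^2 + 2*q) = (q - 3)/(q + 1)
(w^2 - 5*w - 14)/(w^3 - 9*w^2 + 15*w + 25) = (w^2 - 5*w - 14)/(w^3 - 9*w^2 + 15*w + 25)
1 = 1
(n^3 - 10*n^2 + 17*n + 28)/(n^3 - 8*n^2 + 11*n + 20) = (n - 7)/(n - 5)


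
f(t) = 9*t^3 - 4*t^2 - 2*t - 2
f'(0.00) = -2.00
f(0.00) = -2.00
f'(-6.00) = 1018.00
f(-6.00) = -2078.00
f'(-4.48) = 575.74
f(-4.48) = -882.56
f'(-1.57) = 77.11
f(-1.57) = -43.55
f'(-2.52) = 189.62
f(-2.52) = -166.39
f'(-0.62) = 13.34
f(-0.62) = -4.44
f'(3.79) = 355.51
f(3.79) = 422.92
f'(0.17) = -2.58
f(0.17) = -2.41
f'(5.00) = 633.00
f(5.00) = 1013.00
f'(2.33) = 125.94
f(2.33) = 85.47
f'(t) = 27*t^2 - 8*t - 2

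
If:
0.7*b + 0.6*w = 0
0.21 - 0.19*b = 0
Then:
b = 1.11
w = -1.29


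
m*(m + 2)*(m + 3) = m^3 + 5*m^2 + 6*m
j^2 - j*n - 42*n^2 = (j - 7*n)*(j + 6*n)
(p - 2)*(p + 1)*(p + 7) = p^3 + 6*p^2 - 9*p - 14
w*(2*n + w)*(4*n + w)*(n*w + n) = 8*n^3*w^2 + 8*n^3*w + 6*n^2*w^3 + 6*n^2*w^2 + n*w^4 + n*w^3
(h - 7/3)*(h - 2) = h^2 - 13*h/3 + 14/3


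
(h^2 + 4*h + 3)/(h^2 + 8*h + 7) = (h + 3)/(h + 7)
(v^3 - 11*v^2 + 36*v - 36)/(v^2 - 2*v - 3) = (v^2 - 8*v + 12)/(v + 1)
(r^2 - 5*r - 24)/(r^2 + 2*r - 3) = (r - 8)/(r - 1)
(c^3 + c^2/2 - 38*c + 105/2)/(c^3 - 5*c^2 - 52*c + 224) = (2*c^2 - 13*c + 15)/(2*(c^2 - 12*c + 32))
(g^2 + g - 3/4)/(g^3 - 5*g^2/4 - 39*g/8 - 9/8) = 2*(2*g - 1)/(4*g^2 - 11*g - 3)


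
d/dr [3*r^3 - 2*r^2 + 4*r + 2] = 9*r^2 - 4*r + 4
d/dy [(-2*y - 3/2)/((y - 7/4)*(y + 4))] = 2*(16*y^2 + 24*y + 139)/(16*y^4 + 72*y^3 - 143*y^2 - 504*y + 784)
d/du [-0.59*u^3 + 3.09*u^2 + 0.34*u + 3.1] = -1.77*u^2 + 6.18*u + 0.34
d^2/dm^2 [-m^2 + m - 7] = -2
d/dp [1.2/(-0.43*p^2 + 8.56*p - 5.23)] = (1.032*p - 10.272)/(0.43*p^2 - 8.56*p + 5.23)^2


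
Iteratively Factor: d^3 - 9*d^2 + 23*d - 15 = (d - 5)*(d^2 - 4*d + 3) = (d - 5)*(d - 3)*(d - 1)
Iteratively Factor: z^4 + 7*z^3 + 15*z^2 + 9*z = (z + 1)*(z^3 + 6*z^2 + 9*z) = (z + 1)*(z + 3)*(z^2 + 3*z) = (z + 1)*(z + 3)^2*(z)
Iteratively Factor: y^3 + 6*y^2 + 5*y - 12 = (y + 4)*(y^2 + 2*y - 3) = (y + 3)*(y + 4)*(y - 1)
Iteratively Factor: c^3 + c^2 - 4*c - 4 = (c - 2)*(c^2 + 3*c + 2) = (c - 2)*(c + 2)*(c + 1)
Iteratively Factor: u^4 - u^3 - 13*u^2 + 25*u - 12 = (u - 3)*(u^3 + 2*u^2 - 7*u + 4) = (u - 3)*(u - 1)*(u^2 + 3*u - 4) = (u - 3)*(u - 1)*(u + 4)*(u - 1)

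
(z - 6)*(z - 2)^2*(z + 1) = z^4 - 9*z^3 + 18*z^2 + 4*z - 24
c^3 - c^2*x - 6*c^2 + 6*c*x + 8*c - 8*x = (c - 4)*(c - 2)*(c - x)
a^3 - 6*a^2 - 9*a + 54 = (a - 6)*(a - 3)*(a + 3)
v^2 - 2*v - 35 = (v - 7)*(v + 5)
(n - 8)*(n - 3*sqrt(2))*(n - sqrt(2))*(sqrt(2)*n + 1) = sqrt(2)*n^4 - 8*sqrt(2)*n^3 - 7*n^3 + 2*sqrt(2)*n^2 + 56*n^2 - 16*sqrt(2)*n + 6*n - 48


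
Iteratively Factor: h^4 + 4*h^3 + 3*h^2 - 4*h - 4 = (h - 1)*(h^3 + 5*h^2 + 8*h + 4) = (h - 1)*(h + 1)*(h^2 + 4*h + 4) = (h - 1)*(h + 1)*(h + 2)*(h + 2)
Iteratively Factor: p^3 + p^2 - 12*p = (p - 3)*(p^2 + 4*p) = p*(p - 3)*(p + 4)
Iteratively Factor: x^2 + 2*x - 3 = (x + 3)*(x - 1)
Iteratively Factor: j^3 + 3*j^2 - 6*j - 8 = (j + 4)*(j^2 - j - 2) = (j + 1)*(j + 4)*(j - 2)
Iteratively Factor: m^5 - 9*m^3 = (m)*(m^4 - 9*m^2) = m*(m - 3)*(m^3 + 3*m^2) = m^2*(m - 3)*(m^2 + 3*m) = m^3*(m - 3)*(m + 3)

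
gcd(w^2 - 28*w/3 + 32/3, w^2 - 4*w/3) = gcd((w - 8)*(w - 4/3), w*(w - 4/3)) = w - 4/3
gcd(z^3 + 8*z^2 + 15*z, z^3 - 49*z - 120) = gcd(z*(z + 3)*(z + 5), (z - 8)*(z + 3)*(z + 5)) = z^2 + 8*z + 15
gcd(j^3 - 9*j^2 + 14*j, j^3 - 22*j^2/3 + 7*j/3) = j^2 - 7*j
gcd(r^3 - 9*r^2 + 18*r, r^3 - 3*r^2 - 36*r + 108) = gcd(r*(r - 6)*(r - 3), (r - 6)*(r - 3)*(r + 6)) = r^2 - 9*r + 18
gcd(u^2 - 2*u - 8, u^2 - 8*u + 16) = u - 4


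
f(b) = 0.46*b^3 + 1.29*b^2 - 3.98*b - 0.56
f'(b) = 1.38*b^2 + 2.58*b - 3.98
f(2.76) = 7.95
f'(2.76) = 13.65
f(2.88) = 9.67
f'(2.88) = 14.90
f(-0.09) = -0.19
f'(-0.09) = -4.20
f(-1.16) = 5.07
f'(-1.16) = -5.12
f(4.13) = 37.41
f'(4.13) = 30.21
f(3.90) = 30.83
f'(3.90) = 27.07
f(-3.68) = 8.63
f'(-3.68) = 5.21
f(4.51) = 49.93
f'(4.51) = 35.73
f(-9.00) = -195.59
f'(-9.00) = 84.58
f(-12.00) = -561.92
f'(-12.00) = 163.78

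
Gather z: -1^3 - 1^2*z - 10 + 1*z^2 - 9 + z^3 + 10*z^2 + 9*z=z^3 + 11*z^2 + 8*z - 20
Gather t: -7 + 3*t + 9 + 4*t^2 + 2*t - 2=4*t^2 + 5*t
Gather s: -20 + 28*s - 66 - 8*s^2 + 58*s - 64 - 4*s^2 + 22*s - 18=-12*s^2 + 108*s - 168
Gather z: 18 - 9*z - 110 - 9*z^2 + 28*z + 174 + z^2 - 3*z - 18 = -8*z^2 + 16*z + 64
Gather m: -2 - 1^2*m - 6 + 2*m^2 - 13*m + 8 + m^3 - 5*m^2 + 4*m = m^3 - 3*m^2 - 10*m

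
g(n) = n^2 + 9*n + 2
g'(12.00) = 33.00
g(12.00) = 254.00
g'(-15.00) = -21.00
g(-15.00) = 92.00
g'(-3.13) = 2.74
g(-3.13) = -16.37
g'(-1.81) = 5.38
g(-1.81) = -11.01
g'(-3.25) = 2.50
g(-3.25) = -16.69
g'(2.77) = 14.54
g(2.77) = 34.60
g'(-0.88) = 7.24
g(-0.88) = -5.15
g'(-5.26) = -1.52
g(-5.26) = -17.67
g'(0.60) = 10.20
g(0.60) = 7.76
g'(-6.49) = -3.98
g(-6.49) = -14.29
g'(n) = 2*n + 9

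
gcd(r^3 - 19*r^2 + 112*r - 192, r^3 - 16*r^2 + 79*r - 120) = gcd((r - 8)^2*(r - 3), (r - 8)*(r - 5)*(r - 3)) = r^2 - 11*r + 24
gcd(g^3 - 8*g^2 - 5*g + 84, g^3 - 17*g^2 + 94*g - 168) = g^2 - 11*g + 28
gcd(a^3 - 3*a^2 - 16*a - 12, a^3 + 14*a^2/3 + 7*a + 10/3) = a^2 + 3*a + 2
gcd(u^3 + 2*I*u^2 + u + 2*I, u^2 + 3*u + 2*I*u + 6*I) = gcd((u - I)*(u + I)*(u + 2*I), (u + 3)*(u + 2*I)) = u + 2*I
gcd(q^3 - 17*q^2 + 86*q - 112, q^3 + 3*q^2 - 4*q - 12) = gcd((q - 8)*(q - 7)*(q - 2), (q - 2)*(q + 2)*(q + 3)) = q - 2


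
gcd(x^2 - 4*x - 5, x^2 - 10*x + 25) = x - 5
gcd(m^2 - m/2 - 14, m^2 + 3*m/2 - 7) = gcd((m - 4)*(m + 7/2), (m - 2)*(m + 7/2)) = m + 7/2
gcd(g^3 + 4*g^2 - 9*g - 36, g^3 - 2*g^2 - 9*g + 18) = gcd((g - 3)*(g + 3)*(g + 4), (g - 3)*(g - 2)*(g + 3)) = g^2 - 9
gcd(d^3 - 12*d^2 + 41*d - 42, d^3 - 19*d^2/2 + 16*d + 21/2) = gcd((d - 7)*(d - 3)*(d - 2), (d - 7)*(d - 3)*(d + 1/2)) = d^2 - 10*d + 21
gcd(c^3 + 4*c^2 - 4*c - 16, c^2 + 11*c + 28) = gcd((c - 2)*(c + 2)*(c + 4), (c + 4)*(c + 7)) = c + 4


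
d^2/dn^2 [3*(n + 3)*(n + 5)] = 6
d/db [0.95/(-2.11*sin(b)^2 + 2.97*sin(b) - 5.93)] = (4.009*sin(b) - 2.8215)*cos(b)/(2.11*sin(b)^2 - 2.97*sin(b) + 5.93)^2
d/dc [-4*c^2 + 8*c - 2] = 8 - 8*c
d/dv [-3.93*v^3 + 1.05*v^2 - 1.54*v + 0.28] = -11.79*v^2 + 2.1*v - 1.54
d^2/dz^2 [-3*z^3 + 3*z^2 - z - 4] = 6 - 18*z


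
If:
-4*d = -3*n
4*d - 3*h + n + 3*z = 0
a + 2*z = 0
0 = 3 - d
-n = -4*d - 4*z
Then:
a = 4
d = 3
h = 10/3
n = 4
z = -2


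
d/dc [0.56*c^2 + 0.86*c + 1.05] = 1.12*c + 0.86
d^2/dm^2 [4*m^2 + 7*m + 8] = 8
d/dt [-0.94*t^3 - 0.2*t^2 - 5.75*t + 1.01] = -2.82*t^2 - 0.4*t - 5.75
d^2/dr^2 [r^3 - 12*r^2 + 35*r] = 6*r - 24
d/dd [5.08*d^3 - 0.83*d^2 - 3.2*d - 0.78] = 15.24*d^2 - 1.66*d - 3.2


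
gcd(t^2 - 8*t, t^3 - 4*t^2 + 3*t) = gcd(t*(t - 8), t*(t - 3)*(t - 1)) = t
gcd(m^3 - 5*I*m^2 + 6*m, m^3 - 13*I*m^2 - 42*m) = m^2 - 6*I*m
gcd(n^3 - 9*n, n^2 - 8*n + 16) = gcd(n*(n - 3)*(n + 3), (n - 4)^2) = 1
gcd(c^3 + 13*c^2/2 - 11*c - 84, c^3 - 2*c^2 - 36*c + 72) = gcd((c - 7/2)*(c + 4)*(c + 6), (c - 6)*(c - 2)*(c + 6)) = c + 6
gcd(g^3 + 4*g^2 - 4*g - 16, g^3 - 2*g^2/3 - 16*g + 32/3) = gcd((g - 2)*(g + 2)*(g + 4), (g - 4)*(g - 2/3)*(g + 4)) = g + 4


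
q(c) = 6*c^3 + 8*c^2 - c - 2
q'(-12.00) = 2399.00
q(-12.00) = -9206.00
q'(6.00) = 743.00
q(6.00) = 1576.00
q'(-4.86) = 346.39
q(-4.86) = -496.93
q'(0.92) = 28.96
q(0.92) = 8.52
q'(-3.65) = 180.40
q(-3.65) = -183.53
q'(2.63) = 165.58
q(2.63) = 159.85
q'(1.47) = 61.42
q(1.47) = 32.88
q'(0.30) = 5.42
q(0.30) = -1.42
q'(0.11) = 0.98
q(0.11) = -2.01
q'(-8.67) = 1213.32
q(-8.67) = -3302.26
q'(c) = 18*c^2 + 16*c - 1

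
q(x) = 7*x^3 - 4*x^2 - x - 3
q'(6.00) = 707.00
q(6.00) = 1359.00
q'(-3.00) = 212.00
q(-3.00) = -225.00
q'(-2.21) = 119.25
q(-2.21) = -95.88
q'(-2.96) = 206.67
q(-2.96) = -216.63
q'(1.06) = 14.12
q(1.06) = -0.22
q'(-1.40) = 51.36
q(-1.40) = -28.65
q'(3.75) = 264.31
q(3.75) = 306.14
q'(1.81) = 53.32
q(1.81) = 23.59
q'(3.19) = 187.18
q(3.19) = 180.34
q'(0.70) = 3.69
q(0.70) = -3.26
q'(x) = 21*x^2 - 8*x - 1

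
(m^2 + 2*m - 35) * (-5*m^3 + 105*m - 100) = -5*m^5 - 10*m^4 + 280*m^3 + 110*m^2 - 3875*m + 3500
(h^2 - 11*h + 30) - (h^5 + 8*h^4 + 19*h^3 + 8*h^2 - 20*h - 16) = -h^5 - 8*h^4 - 19*h^3 - 7*h^2 + 9*h + 46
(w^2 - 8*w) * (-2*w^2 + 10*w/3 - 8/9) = -2*w^4 + 58*w^3/3 - 248*w^2/9 + 64*w/9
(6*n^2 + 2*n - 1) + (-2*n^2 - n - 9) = 4*n^2 + n - 10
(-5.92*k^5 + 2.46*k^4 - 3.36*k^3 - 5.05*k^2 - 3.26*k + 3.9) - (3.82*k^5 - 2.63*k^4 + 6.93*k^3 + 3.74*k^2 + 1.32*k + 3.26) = -9.74*k^5 + 5.09*k^4 - 10.29*k^3 - 8.79*k^2 - 4.58*k + 0.64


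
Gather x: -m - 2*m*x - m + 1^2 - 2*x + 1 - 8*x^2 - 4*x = -2*m - 8*x^2 + x*(-2*m - 6) + 2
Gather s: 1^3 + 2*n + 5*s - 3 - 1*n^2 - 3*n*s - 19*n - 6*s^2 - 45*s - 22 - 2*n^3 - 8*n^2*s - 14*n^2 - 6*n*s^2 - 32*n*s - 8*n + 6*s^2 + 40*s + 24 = -2*n^3 - 15*n^2 - 6*n*s^2 - 25*n + s*(-8*n^2 - 35*n)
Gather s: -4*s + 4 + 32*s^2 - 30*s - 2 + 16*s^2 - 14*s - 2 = 48*s^2 - 48*s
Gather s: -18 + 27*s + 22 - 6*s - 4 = 21*s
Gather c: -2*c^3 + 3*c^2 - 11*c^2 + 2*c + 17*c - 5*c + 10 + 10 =-2*c^3 - 8*c^2 + 14*c + 20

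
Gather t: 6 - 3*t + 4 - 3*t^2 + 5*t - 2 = -3*t^2 + 2*t + 8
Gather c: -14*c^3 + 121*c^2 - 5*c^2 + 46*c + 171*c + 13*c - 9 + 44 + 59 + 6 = -14*c^3 + 116*c^2 + 230*c + 100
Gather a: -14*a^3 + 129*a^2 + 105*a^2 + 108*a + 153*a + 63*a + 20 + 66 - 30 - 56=-14*a^3 + 234*a^2 + 324*a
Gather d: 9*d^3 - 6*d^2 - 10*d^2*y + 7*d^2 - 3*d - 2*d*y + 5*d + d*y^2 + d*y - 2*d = 9*d^3 + d^2*(1 - 10*y) + d*(y^2 - y)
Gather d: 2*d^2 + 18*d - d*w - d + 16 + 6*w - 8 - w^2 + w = 2*d^2 + d*(17 - w) - w^2 + 7*w + 8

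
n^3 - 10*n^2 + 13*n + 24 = (n - 8)*(n - 3)*(n + 1)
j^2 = j^2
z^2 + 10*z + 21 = (z + 3)*(z + 7)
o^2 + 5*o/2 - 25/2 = (o - 5/2)*(o + 5)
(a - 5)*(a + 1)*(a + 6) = a^3 + 2*a^2 - 29*a - 30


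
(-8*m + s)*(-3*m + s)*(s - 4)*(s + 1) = 24*m^2*s^2 - 72*m^2*s - 96*m^2 - 11*m*s^3 + 33*m*s^2 + 44*m*s + s^4 - 3*s^3 - 4*s^2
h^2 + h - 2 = (h - 1)*(h + 2)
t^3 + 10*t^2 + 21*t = t*(t + 3)*(t + 7)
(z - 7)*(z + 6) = z^2 - z - 42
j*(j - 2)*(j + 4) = j^3 + 2*j^2 - 8*j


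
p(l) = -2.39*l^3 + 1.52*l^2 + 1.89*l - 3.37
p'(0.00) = 1.89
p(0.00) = -3.37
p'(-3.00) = -71.76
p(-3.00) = 69.17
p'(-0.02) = 1.83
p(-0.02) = -3.41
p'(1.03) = -2.59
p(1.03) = -2.42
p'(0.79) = -0.18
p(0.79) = -2.11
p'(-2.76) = -61.12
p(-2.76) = 53.24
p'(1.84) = -16.79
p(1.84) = -9.63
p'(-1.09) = -9.94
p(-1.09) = -0.53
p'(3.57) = -78.64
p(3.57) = -85.99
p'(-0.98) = -7.98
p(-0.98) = -1.51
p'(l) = -7.17*l^2 + 3.04*l + 1.89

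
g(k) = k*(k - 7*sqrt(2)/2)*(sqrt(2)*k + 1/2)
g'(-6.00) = 228.26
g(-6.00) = -524.62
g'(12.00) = 452.47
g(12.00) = 1478.06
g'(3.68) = 7.14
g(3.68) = -26.65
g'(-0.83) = 11.24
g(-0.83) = -3.23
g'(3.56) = 5.01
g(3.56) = -27.38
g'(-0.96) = 13.92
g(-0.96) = -4.87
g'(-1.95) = 39.01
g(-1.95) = -30.38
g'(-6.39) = 253.83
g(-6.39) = -618.59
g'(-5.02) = 169.70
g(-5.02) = -330.29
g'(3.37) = 1.90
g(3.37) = -28.03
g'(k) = sqrt(2)*k*(k - 7*sqrt(2)/2) + k*(sqrt(2)*k + 1/2) + (k - 7*sqrt(2)/2)*(sqrt(2)*k + 1/2) = 3*sqrt(2)*k^2 - 13*k - 7*sqrt(2)/4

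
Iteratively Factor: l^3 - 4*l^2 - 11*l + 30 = (l + 3)*(l^2 - 7*l + 10) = (l - 5)*(l + 3)*(l - 2)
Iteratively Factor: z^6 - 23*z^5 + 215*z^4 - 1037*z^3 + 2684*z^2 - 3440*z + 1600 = (z - 1)*(z^5 - 22*z^4 + 193*z^3 - 844*z^2 + 1840*z - 1600) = (z - 5)*(z - 1)*(z^4 - 17*z^3 + 108*z^2 - 304*z + 320) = (z - 5)*(z - 4)*(z - 1)*(z^3 - 13*z^2 + 56*z - 80) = (z - 5)^2*(z - 4)*(z - 1)*(z^2 - 8*z + 16) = (z - 5)^2*(z - 4)^2*(z - 1)*(z - 4)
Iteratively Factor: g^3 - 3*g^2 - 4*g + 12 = (g - 2)*(g^2 - g - 6) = (g - 2)*(g + 2)*(g - 3)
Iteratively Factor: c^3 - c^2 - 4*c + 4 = (c + 2)*(c^2 - 3*c + 2) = (c - 1)*(c + 2)*(c - 2)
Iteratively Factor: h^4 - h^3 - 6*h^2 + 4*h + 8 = (h - 2)*(h^3 + h^2 - 4*h - 4) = (h - 2)*(h + 1)*(h^2 - 4) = (h - 2)*(h + 1)*(h + 2)*(h - 2)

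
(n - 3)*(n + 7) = n^2 + 4*n - 21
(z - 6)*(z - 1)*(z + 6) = z^3 - z^2 - 36*z + 36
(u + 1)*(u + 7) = u^2 + 8*u + 7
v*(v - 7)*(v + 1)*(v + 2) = v^4 - 4*v^3 - 19*v^2 - 14*v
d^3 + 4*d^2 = d^2*(d + 4)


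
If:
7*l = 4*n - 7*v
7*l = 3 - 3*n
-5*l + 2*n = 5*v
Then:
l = 3/7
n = 0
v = -3/7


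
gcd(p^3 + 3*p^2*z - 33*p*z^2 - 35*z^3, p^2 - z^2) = p + z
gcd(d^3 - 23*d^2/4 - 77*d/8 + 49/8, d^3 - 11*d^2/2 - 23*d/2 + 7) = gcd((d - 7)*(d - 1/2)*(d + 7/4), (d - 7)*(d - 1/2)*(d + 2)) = d^2 - 15*d/2 + 7/2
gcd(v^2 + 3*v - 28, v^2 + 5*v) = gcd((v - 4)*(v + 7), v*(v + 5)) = 1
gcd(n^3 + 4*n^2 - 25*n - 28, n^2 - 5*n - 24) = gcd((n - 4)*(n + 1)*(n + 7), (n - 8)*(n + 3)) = 1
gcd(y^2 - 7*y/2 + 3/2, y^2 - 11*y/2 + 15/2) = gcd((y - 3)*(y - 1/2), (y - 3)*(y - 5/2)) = y - 3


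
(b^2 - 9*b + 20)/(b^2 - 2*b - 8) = (b - 5)/(b + 2)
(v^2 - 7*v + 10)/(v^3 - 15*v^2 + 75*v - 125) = (v - 2)/(v^2 - 10*v + 25)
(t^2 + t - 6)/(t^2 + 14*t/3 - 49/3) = 3*(t^2 + t - 6)/(3*t^2 + 14*t - 49)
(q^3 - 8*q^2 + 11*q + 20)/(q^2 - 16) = (q^2 - 4*q - 5)/(q + 4)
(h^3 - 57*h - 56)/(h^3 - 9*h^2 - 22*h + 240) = (h^2 + 8*h + 7)/(h^2 - h - 30)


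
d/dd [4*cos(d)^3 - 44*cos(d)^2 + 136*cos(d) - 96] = 4*(-3*cos(d)^2 + 22*cos(d) - 34)*sin(d)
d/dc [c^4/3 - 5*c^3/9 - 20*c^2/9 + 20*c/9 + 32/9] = 4*c^3/3 - 5*c^2/3 - 40*c/9 + 20/9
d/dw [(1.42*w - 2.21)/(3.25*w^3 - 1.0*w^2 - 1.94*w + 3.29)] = (-9.23*w^3 + 22.9675*w^2 - 4.42*w + 0.3844)/(10.5625*w^6 - 6.5*w^5 - 11.61*w^4 + 25.265*w^3 - 2.8164*w^2 - 12.7652*w + 10.8241)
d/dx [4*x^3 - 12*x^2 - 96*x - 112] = 12*x^2 - 24*x - 96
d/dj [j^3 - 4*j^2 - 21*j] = 3*j^2 - 8*j - 21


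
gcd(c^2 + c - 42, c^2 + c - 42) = c^2 + c - 42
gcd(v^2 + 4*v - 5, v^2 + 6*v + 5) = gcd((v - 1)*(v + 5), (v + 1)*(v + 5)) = v + 5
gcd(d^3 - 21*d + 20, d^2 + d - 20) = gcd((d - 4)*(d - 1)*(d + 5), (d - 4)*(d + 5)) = d^2 + d - 20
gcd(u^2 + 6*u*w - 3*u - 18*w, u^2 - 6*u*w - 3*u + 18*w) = u - 3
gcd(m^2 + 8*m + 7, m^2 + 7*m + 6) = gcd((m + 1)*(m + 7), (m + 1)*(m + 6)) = m + 1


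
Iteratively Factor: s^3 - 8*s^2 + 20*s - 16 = (s - 4)*(s^2 - 4*s + 4) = (s - 4)*(s - 2)*(s - 2)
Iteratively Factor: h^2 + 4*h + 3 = (h + 1)*(h + 3)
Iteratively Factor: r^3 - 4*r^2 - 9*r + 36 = (r + 3)*(r^2 - 7*r + 12) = (r - 3)*(r + 3)*(r - 4)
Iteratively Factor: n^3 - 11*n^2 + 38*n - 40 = (n - 5)*(n^2 - 6*n + 8) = (n - 5)*(n - 4)*(n - 2)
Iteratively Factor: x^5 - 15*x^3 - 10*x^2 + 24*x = (x + 2)*(x^4 - 2*x^3 - 11*x^2 + 12*x) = (x - 1)*(x + 2)*(x^3 - x^2 - 12*x) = x*(x - 1)*(x + 2)*(x^2 - x - 12) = x*(x - 1)*(x + 2)*(x + 3)*(x - 4)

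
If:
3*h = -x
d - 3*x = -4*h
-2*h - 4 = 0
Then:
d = 26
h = -2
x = 6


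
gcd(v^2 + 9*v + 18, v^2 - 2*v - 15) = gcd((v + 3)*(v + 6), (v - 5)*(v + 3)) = v + 3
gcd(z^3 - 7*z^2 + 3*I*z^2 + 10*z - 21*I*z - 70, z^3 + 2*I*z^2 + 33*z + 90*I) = z + 5*I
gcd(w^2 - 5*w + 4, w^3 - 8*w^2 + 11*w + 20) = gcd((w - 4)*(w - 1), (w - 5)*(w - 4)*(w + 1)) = w - 4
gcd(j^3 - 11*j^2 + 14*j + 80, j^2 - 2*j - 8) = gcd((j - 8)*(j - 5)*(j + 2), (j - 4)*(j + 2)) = j + 2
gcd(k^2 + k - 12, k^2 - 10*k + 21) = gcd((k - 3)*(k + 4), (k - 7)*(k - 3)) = k - 3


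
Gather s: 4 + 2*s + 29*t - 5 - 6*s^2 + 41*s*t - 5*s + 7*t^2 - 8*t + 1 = -6*s^2 + s*(41*t - 3) + 7*t^2 + 21*t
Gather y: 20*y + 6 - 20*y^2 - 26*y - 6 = -20*y^2 - 6*y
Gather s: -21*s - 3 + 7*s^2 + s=7*s^2 - 20*s - 3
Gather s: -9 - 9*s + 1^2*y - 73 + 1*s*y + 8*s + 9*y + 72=s*(y - 1) + 10*y - 10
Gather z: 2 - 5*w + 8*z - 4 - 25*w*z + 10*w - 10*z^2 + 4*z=5*w - 10*z^2 + z*(12 - 25*w) - 2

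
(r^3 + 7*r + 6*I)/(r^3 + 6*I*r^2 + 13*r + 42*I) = (r + I)/(r + 7*I)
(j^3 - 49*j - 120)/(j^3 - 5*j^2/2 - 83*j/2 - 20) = 2*(j + 3)/(2*j + 1)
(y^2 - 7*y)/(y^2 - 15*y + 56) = y/(y - 8)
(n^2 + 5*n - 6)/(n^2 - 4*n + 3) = (n + 6)/(n - 3)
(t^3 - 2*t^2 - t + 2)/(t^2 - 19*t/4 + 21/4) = 4*(t^3 - 2*t^2 - t + 2)/(4*t^2 - 19*t + 21)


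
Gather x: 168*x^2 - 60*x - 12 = 168*x^2 - 60*x - 12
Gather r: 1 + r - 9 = r - 8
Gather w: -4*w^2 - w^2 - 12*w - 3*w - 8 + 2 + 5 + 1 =-5*w^2 - 15*w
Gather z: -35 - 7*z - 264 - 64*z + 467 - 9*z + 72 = 240 - 80*z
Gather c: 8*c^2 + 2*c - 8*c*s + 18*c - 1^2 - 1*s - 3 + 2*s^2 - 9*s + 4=8*c^2 + c*(20 - 8*s) + 2*s^2 - 10*s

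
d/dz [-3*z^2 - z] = -6*z - 1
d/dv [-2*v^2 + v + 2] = 1 - 4*v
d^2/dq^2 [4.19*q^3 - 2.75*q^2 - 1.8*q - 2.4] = 25.14*q - 5.5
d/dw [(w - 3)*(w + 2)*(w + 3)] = 3*w^2 + 4*w - 9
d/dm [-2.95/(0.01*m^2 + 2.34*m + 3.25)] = (0.059*m + 6.903)/(0.01*m^2 + 2.34*m + 3.25)^2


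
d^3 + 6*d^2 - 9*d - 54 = (d - 3)*(d + 3)*(d + 6)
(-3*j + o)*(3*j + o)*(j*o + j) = -9*j^3*o - 9*j^3 + j*o^3 + j*o^2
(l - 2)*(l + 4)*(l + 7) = l^3 + 9*l^2 + 6*l - 56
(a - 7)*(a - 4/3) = a^2 - 25*a/3 + 28/3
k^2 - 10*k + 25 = (k - 5)^2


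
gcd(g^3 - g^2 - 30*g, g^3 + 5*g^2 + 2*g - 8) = 1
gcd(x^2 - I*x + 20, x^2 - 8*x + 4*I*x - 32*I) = x + 4*I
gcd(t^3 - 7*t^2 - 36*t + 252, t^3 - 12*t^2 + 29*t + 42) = t^2 - 13*t + 42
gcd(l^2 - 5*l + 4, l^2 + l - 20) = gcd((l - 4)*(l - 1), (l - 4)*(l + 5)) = l - 4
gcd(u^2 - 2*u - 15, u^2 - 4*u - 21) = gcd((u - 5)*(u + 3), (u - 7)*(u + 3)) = u + 3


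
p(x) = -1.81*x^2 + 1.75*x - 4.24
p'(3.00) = -9.11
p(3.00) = -15.28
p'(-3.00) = 12.61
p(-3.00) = -25.78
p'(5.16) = -16.93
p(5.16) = -43.40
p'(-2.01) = 9.03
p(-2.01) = -15.07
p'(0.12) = 1.32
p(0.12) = -4.06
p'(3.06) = -9.33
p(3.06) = -15.83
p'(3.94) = -12.51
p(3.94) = -25.44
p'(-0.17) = 2.37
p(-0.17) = -4.59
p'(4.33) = -13.92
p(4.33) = -30.60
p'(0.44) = 0.16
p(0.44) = -3.82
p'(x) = 1.75 - 3.62*x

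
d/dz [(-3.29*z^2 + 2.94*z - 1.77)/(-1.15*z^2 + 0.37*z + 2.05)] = (2.1637*z^2 - 17.56*z + 6.6819)/(1.3225*z^4 - 0.851*z^3 - 4.5781*z^2 + 1.517*z + 4.2025)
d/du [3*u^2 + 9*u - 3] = 6*u + 9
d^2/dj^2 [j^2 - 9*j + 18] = 2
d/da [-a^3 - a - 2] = -3*a^2 - 1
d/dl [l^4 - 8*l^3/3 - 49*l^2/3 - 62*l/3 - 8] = 4*l^3 - 8*l^2 - 98*l/3 - 62/3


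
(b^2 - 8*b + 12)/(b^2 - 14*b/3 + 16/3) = 3*(b - 6)/(3*b - 8)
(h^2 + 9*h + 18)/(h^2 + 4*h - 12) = (h + 3)/(h - 2)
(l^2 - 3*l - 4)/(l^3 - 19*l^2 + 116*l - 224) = (l + 1)/(l^2 - 15*l + 56)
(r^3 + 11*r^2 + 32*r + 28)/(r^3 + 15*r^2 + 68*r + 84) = (r + 2)/(r + 6)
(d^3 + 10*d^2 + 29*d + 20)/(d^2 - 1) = (d^2 + 9*d + 20)/(d - 1)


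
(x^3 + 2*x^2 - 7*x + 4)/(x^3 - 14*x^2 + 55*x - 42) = (x^2 + 3*x - 4)/(x^2 - 13*x + 42)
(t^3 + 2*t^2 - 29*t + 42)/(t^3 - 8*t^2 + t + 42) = (t^2 + 5*t - 14)/(t^2 - 5*t - 14)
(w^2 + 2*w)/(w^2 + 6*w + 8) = w/(w + 4)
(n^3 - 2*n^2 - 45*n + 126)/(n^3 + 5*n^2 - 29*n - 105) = (n^2 - 9*n + 18)/(n^2 - 2*n - 15)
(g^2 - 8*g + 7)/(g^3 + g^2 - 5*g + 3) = (g - 7)/(g^2 + 2*g - 3)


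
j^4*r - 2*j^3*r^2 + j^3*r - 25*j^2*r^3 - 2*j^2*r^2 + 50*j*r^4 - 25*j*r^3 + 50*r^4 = (j - 5*r)*(j - 2*r)*(j + 5*r)*(j*r + r)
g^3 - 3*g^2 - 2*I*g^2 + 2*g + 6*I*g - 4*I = (g - 2)*(g - 1)*(g - 2*I)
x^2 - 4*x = x*(x - 4)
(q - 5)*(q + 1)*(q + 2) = q^3 - 2*q^2 - 13*q - 10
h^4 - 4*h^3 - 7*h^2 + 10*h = h*(h - 5)*(h - 1)*(h + 2)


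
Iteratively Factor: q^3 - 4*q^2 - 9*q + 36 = (q - 3)*(q^2 - q - 12) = (q - 3)*(q + 3)*(q - 4)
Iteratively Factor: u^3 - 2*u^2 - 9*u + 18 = (u + 3)*(u^2 - 5*u + 6) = (u - 3)*(u + 3)*(u - 2)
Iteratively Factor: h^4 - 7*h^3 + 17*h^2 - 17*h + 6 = (h - 2)*(h^3 - 5*h^2 + 7*h - 3) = (h - 2)*(h - 1)*(h^2 - 4*h + 3) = (h - 2)*(h - 1)^2*(h - 3)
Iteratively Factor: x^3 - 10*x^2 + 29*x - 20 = (x - 5)*(x^2 - 5*x + 4) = (x - 5)*(x - 4)*(x - 1)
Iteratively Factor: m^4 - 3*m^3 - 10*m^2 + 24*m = (m - 4)*(m^3 + m^2 - 6*m) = m*(m - 4)*(m^2 + m - 6) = m*(m - 4)*(m + 3)*(m - 2)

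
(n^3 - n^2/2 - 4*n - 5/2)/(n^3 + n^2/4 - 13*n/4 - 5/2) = 2*(2*n^2 - 3*n - 5)/(4*n^2 - 3*n - 10)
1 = 1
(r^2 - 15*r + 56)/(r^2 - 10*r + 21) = (r - 8)/(r - 3)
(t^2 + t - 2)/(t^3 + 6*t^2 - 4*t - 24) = (t - 1)/(t^2 + 4*t - 12)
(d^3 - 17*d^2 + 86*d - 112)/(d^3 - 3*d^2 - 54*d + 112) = (d - 7)/(d + 7)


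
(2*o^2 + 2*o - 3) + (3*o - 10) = 2*o^2 + 5*o - 13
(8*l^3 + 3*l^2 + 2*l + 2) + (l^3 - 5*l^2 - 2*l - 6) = 9*l^3 - 2*l^2 - 4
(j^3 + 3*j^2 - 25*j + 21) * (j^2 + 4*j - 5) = j^5 + 7*j^4 - 18*j^3 - 94*j^2 + 209*j - 105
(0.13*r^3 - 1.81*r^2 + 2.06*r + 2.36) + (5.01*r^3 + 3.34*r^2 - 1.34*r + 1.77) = 5.14*r^3 + 1.53*r^2 + 0.72*r + 4.13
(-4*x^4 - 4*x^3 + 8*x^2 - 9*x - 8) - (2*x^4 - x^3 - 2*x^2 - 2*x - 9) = -6*x^4 - 3*x^3 + 10*x^2 - 7*x + 1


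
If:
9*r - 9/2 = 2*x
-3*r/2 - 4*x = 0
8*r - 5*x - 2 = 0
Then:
No Solution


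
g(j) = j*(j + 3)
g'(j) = 2*j + 3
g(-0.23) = -0.64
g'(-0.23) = 2.54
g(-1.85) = -2.13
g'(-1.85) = -0.70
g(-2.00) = -2.00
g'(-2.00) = -1.00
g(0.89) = 3.46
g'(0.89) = 4.78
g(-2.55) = -1.15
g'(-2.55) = -2.10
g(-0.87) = -1.85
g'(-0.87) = 1.26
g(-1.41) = -2.24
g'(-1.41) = 0.18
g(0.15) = 0.47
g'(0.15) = 3.30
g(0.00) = 0.00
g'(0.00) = 3.00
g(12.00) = 180.00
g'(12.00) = 27.00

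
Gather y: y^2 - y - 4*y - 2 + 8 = y^2 - 5*y + 6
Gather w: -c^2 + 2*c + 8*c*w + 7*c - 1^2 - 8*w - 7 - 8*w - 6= -c^2 + 9*c + w*(8*c - 16) - 14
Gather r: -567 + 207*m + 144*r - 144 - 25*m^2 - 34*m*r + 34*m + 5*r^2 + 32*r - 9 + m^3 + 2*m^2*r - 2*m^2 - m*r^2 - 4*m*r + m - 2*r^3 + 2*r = m^3 - 27*m^2 + 242*m - 2*r^3 + r^2*(5 - m) + r*(2*m^2 - 38*m + 178) - 720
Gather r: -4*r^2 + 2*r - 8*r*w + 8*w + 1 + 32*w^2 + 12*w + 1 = -4*r^2 + r*(2 - 8*w) + 32*w^2 + 20*w + 2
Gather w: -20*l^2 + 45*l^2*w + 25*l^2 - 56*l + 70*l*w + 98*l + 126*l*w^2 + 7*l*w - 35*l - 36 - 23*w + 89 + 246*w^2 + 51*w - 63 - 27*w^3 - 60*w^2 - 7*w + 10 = 5*l^2 + 7*l - 27*w^3 + w^2*(126*l + 186) + w*(45*l^2 + 77*l + 21)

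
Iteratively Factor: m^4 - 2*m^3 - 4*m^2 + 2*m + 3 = (m - 3)*(m^3 + m^2 - m - 1) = (m - 3)*(m - 1)*(m^2 + 2*m + 1) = (m - 3)*(m - 1)*(m + 1)*(m + 1)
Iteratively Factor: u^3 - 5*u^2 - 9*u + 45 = (u + 3)*(u^2 - 8*u + 15) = (u - 5)*(u + 3)*(u - 3)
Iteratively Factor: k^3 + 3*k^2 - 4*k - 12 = (k + 3)*(k^2 - 4) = (k + 2)*(k + 3)*(k - 2)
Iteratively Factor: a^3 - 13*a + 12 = (a - 1)*(a^2 + a - 12) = (a - 3)*(a - 1)*(a + 4)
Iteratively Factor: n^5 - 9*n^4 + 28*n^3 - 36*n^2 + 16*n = (n)*(n^4 - 9*n^3 + 28*n^2 - 36*n + 16) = n*(n - 4)*(n^3 - 5*n^2 + 8*n - 4) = n*(n - 4)*(n - 2)*(n^2 - 3*n + 2) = n*(n - 4)*(n - 2)*(n - 1)*(n - 2)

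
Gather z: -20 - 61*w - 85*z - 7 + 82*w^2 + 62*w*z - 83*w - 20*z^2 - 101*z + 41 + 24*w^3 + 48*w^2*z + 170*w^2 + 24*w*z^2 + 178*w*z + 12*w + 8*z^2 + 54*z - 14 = 24*w^3 + 252*w^2 - 132*w + z^2*(24*w - 12) + z*(48*w^2 + 240*w - 132)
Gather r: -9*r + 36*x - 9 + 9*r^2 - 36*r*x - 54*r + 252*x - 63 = 9*r^2 + r*(-36*x - 63) + 288*x - 72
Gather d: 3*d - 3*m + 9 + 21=3*d - 3*m + 30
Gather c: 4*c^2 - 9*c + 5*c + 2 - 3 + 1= 4*c^2 - 4*c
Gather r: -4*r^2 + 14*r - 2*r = -4*r^2 + 12*r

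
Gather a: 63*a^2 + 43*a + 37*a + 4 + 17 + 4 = 63*a^2 + 80*a + 25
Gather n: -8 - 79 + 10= -77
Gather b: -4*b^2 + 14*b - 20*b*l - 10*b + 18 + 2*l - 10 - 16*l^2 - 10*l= -4*b^2 + b*(4 - 20*l) - 16*l^2 - 8*l + 8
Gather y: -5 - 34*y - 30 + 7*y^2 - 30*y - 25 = 7*y^2 - 64*y - 60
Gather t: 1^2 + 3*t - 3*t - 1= 0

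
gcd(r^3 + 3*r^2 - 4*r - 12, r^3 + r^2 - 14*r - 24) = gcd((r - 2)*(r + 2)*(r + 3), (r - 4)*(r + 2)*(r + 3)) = r^2 + 5*r + 6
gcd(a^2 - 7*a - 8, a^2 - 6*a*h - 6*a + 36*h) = 1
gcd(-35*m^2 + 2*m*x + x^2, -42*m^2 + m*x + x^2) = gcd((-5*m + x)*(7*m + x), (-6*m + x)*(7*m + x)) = 7*m + x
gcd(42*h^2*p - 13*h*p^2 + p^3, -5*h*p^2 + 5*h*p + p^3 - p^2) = p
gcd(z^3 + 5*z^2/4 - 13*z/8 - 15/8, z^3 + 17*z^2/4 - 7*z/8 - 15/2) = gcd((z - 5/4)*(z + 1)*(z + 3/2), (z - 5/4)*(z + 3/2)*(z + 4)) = z^2 + z/4 - 15/8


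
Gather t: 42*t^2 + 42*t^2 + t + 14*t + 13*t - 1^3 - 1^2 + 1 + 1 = 84*t^2 + 28*t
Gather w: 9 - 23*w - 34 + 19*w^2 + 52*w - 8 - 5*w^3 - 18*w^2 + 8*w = -5*w^3 + w^2 + 37*w - 33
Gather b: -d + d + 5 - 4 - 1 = 0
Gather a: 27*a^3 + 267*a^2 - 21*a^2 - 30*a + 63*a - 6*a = 27*a^3 + 246*a^2 + 27*a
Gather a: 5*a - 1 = 5*a - 1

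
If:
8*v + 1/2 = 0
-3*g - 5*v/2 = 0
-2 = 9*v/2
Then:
No Solution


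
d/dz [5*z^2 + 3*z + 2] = 10*z + 3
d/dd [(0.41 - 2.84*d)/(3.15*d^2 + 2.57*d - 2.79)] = (8.946*d^2 - 2.583*d + 6.8699)/(9.9225*d^4 + 16.191*d^3 - 10.9721*d^2 - 14.3406*d + 7.7841)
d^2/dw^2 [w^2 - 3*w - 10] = 2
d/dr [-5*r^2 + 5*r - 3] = 5 - 10*r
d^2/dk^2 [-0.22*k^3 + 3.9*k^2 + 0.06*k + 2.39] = 7.8 - 1.32*k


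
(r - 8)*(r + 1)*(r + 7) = r^3 - 57*r - 56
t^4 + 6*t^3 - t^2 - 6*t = t*(t - 1)*(t + 1)*(t + 6)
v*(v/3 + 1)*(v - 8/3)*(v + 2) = v^4/3 + 7*v^3/9 - 22*v^2/9 - 16*v/3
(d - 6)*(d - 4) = d^2 - 10*d + 24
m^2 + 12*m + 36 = (m + 6)^2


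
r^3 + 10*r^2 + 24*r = r*(r + 4)*(r + 6)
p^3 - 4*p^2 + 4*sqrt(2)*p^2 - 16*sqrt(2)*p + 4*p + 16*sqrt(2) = (p - 2)^2*(p + 4*sqrt(2))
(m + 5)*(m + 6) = m^2 + 11*m + 30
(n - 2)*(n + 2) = n^2 - 4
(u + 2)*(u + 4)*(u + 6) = u^3 + 12*u^2 + 44*u + 48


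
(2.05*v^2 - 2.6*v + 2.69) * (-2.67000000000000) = -5.4735*v^2 + 6.942*v - 7.1823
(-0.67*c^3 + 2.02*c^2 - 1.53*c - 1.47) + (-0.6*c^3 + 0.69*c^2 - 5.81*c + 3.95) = -1.27*c^3 + 2.71*c^2 - 7.34*c + 2.48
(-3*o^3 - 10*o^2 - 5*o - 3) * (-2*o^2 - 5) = 6*o^5 + 20*o^4 + 25*o^3 + 56*o^2 + 25*o + 15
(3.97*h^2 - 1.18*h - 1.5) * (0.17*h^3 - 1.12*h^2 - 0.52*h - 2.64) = 0.6749*h^5 - 4.647*h^4 - 0.9978*h^3 - 8.1872*h^2 + 3.8952*h + 3.96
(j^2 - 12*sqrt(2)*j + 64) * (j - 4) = j^3 - 12*sqrt(2)*j^2 - 4*j^2 + 64*j + 48*sqrt(2)*j - 256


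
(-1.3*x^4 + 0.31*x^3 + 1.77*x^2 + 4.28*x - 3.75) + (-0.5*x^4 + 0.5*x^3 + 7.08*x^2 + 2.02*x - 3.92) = -1.8*x^4 + 0.81*x^3 + 8.85*x^2 + 6.3*x - 7.67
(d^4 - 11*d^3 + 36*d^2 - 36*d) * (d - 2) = d^5 - 13*d^4 + 58*d^3 - 108*d^2 + 72*d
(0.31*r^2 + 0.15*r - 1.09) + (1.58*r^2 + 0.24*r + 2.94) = 1.89*r^2 + 0.39*r + 1.85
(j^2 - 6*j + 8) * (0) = 0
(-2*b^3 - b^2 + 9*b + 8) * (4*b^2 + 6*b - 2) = -8*b^5 - 16*b^4 + 34*b^3 + 88*b^2 + 30*b - 16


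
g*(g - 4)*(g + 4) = g^3 - 16*g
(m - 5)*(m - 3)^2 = m^3 - 11*m^2 + 39*m - 45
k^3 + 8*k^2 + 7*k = k*(k + 1)*(k + 7)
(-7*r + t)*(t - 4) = -7*r*t + 28*r + t^2 - 4*t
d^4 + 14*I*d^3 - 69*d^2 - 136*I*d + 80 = (d + I)*(d + 4*I)^2*(d + 5*I)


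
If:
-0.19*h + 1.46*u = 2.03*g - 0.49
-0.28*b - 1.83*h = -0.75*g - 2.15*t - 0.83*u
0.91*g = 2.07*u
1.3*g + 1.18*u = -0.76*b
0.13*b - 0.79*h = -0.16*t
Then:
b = -0.93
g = 0.39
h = -0.26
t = -0.55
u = 0.17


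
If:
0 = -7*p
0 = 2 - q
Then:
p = 0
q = 2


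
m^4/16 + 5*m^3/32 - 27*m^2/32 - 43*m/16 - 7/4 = (m/4 + 1/4)*(m/4 + 1/2)*(m - 4)*(m + 7/2)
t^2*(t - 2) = t^3 - 2*t^2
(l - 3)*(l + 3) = l^2 - 9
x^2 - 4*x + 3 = (x - 3)*(x - 1)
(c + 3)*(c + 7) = c^2 + 10*c + 21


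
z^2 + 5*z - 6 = (z - 1)*(z + 6)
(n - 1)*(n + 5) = n^2 + 4*n - 5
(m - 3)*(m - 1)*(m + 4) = m^3 - 13*m + 12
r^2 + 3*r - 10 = (r - 2)*(r + 5)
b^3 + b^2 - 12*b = b*(b - 3)*(b + 4)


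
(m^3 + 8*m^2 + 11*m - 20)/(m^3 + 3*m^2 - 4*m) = (m + 5)/m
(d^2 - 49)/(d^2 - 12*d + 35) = (d + 7)/(d - 5)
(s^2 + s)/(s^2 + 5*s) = (s + 1)/(s + 5)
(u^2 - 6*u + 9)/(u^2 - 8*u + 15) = (u - 3)/(u - 5)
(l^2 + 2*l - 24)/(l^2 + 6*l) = (l - 4)/l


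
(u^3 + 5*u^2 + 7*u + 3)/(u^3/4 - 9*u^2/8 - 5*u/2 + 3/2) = 8*(u^3 + 5*u^2 + 7*u + 3)/(2*u^3 - 9*u^2 - 20*u + 12)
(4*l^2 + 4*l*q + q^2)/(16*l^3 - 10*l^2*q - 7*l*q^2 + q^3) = (2*l + q)/(8*l^2 - 9*l*q + q^2)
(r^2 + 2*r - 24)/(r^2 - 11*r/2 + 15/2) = 2*(r^2 + 2*r - 24)/(2*r^2 - 11*r + 15)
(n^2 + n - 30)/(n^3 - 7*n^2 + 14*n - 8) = (n^2 + n - 30)/(n^3 - 7*n^2 + 14*n - 8)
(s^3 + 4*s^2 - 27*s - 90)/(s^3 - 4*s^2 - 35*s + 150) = (s + 3)/(s - 5)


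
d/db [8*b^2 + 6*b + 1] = 16*b + 6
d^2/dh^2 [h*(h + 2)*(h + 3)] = 6*h + 10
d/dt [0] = 0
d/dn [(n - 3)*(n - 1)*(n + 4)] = 3*n^2 - 13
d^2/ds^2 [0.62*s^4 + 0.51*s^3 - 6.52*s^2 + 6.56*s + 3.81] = 7.44*s^2 + 3.06*s - 13.04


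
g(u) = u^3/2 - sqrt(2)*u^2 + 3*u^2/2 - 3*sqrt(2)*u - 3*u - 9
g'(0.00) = -7.24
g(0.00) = -9.00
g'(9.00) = 115.80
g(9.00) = 297.26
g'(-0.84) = -6.33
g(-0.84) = -3.15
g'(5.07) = 32.18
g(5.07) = 21.65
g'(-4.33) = 20.14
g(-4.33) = -16.62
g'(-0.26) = -7.19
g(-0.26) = -7.12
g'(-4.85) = 27.21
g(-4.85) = -28.90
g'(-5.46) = 36.54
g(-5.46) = -48.28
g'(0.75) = -6.27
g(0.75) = -14.17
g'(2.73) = 4.41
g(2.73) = -17.96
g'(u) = 3*u^2/2 - 2*sqrt(2)*u + 3*u - 3*sqrt(2) - 3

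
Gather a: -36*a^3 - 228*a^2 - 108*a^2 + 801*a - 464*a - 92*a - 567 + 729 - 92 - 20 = -36*a^3 - 336*a^2 + 245*a + 50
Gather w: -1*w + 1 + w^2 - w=w^2 - 2*w + 1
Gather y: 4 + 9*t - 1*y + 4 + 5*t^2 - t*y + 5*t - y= 5*t^2 + 14*t + y*(-t - 2) + 8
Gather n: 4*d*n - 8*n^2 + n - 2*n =-8*n^2 + n*(4*d - 1)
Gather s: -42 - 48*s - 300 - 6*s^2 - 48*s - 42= -6*s^2 - 96*s - 384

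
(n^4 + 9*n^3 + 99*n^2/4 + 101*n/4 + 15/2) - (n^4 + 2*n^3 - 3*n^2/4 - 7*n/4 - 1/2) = 7*n^3 + 51*n^2/2 + 27*n + 8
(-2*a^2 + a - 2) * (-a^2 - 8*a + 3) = 2*a^4 + 15*a^3 - 12*a^2 + 19*a - 6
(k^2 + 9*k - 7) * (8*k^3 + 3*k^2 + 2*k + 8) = 8*k^5 + 75*k^4 - 27*k^3 + 5*k^2 + 58*k - 56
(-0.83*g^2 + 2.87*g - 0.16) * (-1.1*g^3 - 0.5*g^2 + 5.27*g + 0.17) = 0.913*g^5 - 2.742*g^4 - 5.6331*g^3 + 15.0638*g^2 - 0.3553*g - 0.0272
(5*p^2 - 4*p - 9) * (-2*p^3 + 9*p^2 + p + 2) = -10*p^5 + 53*p^4 - 13*p^3 - 75*p^2 - 17*p - 18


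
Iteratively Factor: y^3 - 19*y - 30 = (y + 3)*(y^2 - 3*y - 10) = (y + 2)*(y + 3)*(y - 5)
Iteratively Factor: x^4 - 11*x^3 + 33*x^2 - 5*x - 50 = (x - 2)*(x^3 - 9*x^2 + 15*x + 25) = (x - 5)*(x - 2)*(x^2 - 4*x - 5) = (x - 5)*(x - 2)*(x + 1)*(x - 5)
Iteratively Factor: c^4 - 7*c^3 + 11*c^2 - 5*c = (c)*(c^3 - 7*c^2 + 11*c - 5) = c*(c - 5)*(c^2 - 2*c + 1) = c*(c - 5)*(c - 1)*(c - 1)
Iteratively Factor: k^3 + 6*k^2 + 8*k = (k + 2)*(k^2 + 4*k) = (k + 2)*(k + 4)*(k)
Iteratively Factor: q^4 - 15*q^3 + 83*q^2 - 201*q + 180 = (q - 5)*(q^3 - 10*q^2 + 33*q - 36) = (q - 5)*(q - 3)*(q^2 - 7*q + 12) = (q - 5)*(q - 3)^2*(q - 4)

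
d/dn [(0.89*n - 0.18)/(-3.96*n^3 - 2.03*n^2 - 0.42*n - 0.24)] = (7.0488*n^3 - 0.3317*n^2 - 0.7308*n - 0.2892)/(15.6816*n^6 + 16.0776*n^5 + 7.4473*n^4 + 3.606*n^3 + 1.1508*n^2 + 0.2016*n + 0.0576)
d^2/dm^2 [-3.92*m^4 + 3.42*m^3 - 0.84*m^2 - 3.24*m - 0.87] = -47.04*m^2 + 20.52*m - 1.68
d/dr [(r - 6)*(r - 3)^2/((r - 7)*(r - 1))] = (r^4 - 16*r^3 + 72*r^2 - 60*r - 117)/(r^4 - 16*r^3 + 78*r^2 - 112*r + 49)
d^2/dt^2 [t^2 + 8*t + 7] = 2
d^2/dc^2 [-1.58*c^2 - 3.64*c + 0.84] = -3.16000000000000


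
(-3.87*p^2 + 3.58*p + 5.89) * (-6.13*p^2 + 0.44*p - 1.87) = 23.7231*p^4 - 23.6482*p^3 - 27.2936*p^2 - 4.103*p - 11.0143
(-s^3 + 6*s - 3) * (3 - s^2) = s^5 - 9*s^3 + 3*s^2 + 18*s - 9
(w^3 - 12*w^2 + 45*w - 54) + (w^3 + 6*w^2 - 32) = 2*w^3 - 6*w^2 + 45*w - 86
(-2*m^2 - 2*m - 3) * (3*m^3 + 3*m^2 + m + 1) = -6*m^5 - 12*m^4 - 17*m^3 - 13*m^2 - 5*m - 3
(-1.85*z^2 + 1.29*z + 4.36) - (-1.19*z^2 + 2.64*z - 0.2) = -0.66*z^2 - 1.35*z + 4.56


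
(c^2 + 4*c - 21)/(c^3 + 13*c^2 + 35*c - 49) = (c - 3)/(c^2 + 6*c - 7)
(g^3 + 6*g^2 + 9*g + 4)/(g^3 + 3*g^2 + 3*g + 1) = (g + 4)/(g + 1)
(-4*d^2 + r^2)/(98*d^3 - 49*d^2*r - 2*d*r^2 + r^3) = (2*d + r)/(-49*d^2 + r^2)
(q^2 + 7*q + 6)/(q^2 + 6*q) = (q + 1)/q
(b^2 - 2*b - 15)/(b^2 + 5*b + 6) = (b - 5)/(b + 2)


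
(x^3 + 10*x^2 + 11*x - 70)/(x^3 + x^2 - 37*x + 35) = (x^2 + 3*x - 10)/(x^2 - 6*x + 5)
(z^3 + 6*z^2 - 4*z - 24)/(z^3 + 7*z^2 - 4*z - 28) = (z + 6)/(z + 7)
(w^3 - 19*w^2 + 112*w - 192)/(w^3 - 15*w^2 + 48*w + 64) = (w - 3)/(w + 1)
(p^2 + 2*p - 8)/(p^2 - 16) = (p - 2)/(p - 4)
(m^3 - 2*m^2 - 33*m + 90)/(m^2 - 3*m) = m + 1 - 30/m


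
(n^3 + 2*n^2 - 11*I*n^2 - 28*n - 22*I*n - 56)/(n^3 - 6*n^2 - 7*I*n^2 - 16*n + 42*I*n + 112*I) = (n - 4*I)/(n - 8)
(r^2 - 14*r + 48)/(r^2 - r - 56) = (r - 6)/(r + 7)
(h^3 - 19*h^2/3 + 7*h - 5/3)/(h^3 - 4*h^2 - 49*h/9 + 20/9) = 3*(h - 1)/(3*h + 4)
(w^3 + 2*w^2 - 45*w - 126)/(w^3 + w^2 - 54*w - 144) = (w - 7)/(w - 8)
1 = 1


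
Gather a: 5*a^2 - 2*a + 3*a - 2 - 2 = 5*a^2 + a - 4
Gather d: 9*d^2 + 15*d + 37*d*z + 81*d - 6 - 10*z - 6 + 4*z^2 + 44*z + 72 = 9*d^2 + d*(37*z + 96) + 4*z^2 + 34*z + 60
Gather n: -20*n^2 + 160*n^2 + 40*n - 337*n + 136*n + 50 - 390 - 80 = 140*n^2 - 161*n - 420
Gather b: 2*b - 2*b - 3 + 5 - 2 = 0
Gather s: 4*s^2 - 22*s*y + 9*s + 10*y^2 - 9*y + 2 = 4*s^2 + s*(9 - 22*y) + 10*y^2 - 9*y + 2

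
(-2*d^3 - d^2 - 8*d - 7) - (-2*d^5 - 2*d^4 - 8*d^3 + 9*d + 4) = 2*d^5 + 2*d^4 + 6*d^3 - d^2 - 17*d - 11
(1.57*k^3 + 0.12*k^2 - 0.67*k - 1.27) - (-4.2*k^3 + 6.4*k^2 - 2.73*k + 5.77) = 5.77*k^3 - 6.28*k^2 + 2.06*k - 7.04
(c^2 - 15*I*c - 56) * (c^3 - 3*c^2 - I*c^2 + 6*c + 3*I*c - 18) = c^5 - 3*c^4 - 16*I*c^4 - 65*c^3 + 48*I*c^3 + 195*c^2 - 34*I*c^2 - 336*c + 102*I*c + 1008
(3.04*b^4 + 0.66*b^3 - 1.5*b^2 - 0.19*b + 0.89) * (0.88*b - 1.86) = 2.6752*b^5 - 5.0736*b^4 - 2.5476*b^3 + 2.6228*b^2 + 1.1366*b - 1.6554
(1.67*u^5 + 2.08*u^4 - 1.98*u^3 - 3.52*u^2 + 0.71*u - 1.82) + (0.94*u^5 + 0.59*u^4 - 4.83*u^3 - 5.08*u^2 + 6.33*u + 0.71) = 2.61*u^5 + 2.67*u^4 - 6.81*u^3 - 8.6*u^2 + 7.04*u - 1.11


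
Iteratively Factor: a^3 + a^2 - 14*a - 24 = (a + 3)*(a^2 - 2*a - 8) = (a - 4)*(a + 3)*(a + 2)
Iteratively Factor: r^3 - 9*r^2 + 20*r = (r - 5)*(r^2 - 4*r) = (r - 5)*(r - 4)*(r)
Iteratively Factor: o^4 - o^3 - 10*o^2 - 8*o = (o + 2)*(o^3 - 3*o^2 - 4*o) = (o + 1)*(o + 2)*(o^2 - 4*o) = o*(o + 1)*(o + 2)*(o - 4)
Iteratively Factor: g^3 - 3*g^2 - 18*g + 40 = (g - 5)*(g^2 + 2*g - 8) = (g - 5)*(g - 2)*(g + 4)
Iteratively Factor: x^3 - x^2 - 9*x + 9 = (x + 3)*(x^2 - 4*x + 3) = (x - 1)*(x + 3)*(x - 3)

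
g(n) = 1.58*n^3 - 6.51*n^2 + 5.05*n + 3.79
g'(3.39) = 15.38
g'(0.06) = 4.29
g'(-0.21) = 7.99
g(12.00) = 1857.19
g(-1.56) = -25.93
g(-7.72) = -1150.14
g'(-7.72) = 388.06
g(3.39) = 7.65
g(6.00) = 141.01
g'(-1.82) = 44.45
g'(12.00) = 531.37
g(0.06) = 4.07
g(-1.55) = -25.56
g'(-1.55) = 36.62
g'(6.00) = 97.57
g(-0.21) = 2.43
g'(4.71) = 48.88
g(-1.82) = -36.49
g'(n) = 4.74*n^2 - 13.02*n + 5.05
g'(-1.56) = 36.90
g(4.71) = 48.25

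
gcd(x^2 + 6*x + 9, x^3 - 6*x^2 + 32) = 1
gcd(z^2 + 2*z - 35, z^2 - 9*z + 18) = 1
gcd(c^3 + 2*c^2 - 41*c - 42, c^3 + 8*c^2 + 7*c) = c^2 + 8*c + 7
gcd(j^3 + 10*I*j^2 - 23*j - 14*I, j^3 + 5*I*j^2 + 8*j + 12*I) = j + I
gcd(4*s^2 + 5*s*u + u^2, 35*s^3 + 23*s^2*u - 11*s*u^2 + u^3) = s + u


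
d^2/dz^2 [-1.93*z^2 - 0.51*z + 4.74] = -3.86000000000000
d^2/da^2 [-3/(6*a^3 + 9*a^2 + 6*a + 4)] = 54*((2*a + 1)*(6*a^3 + 9*a^2 + 6*a + 4) - 4*(3*a^2 + 3*a + 1)^2)/(6*a^3 + 9*a^2 + 6*a + 4)^3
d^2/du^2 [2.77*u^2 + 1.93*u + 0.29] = 5.54000000000000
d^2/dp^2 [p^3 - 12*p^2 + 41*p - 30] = 6*p - 24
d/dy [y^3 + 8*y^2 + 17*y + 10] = 3*y^2 + 16*y + 17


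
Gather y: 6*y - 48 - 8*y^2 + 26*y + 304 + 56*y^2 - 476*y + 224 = 48*y^2 - 444*y + 480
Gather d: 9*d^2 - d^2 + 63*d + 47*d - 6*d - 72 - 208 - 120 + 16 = 8*d^2 + 104*d - 384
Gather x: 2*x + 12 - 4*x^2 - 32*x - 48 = -4*x^2 - 30*x - 36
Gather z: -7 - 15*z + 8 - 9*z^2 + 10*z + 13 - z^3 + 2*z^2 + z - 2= -z^3 - 7*z^2 - 4*z + 12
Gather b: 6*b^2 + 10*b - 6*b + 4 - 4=6*b^2 + 4*b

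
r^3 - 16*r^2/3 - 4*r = r*(r - 6)*(r + 2/3)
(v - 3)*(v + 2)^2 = v^3 + v^2 - 8*v - 12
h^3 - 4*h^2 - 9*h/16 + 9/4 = (h - 4)*(h - 3/4)*(h + 3/4)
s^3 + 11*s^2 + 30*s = s*(s + 5)*(s + 6)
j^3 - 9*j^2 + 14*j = j*(j - 7)*(j - 2)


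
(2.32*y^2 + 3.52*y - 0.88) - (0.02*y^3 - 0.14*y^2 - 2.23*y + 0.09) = -0.02*y^3 + 2.46*y^2 + 5.75*y - 0.97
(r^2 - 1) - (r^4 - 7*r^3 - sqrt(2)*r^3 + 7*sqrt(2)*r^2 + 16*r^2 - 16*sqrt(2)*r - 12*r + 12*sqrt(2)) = -r^4 + sqrt(2)*r^3 + 7*r^3 - 15*r^2 - 7*sqrt(2)*r^2 + 12*r + 16*sqrt(2)*r - 12*sqrt(2) - 1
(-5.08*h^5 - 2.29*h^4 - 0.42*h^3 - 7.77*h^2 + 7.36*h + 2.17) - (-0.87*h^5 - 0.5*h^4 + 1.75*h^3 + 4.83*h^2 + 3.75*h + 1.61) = -4.21*h^5 - 1.79*h^4 - 2.17*h^3 - 12.6*h^2 + 3.61*h + 0.56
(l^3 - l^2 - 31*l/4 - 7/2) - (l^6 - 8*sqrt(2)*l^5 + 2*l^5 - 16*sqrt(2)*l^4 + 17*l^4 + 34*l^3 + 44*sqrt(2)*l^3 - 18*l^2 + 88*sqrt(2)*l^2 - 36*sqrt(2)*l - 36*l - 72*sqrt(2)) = -l^6 - 2*l^5 + 8*sqrt(2)*l^5 - 17*l^4 + 16*sqrt(2)*l^4 - 44*sqrt(2)*l^3 - 33*l^3 - 88*sqrt(2)*l^2 + 17*l^2 + 113*l/4 + 36*sqrt(2)*l - 7/2 + 72*sqrt(2)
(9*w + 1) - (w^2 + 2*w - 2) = -w^2 + 7*w + 3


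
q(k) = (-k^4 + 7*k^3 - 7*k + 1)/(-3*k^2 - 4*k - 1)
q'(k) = (6*k + 4)*(-k^4 + 7*k^3 - 7*k + 1)/(-3*k^2 - 4*k - 1)^2 + (-4*k^3 + 21*k^2 - 7)/(-3*k^2 - 4*k - 1) = (6*k^3 - 21*k^2 - 16*k + 11)/(9*k^2 + 6*k + 1)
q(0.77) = 0.26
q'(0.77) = -1.01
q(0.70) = 0.33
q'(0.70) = -0.88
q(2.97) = -2.18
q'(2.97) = -0.66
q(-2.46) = 13.16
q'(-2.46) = -4.08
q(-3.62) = 18.48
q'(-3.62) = -5.05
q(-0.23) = -10.57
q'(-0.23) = 140.44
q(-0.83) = 9.21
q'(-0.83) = 2.87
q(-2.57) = 13.62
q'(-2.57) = -4.19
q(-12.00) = 85.06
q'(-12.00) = -10.77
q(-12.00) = 85.06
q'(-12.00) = -10.77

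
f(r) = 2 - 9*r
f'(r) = -9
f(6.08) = -52.72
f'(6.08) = -9.00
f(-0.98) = 10.82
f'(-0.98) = -9.00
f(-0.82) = 9.38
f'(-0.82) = -9.00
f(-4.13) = 39.17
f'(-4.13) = -9.00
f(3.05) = -25.45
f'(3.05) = -9.00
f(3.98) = -33.82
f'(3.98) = -9.00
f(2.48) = -20.32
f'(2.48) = -9.00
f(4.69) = -40.21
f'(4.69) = -9.00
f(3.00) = -25.00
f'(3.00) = -9.00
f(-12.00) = 110.00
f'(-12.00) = -9.00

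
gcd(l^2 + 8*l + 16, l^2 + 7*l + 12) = l + 4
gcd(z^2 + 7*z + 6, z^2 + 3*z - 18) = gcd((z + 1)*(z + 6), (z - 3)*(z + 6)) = z + 6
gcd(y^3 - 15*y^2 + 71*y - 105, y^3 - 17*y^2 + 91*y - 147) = y^2 - 10*y + 21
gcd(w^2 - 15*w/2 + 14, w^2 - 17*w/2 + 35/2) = w - 7/2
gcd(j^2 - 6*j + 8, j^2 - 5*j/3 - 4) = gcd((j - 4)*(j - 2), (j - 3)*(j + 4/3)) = 1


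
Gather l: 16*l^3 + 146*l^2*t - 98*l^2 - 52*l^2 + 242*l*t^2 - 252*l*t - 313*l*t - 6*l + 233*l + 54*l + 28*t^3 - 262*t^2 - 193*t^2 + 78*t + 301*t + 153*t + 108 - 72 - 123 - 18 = 16*l^3 + l^2*(146*t - 150) + l*(242*t^2 - 565*t + 281) + 28*t^3 - 455*t^2 + 532*t - 105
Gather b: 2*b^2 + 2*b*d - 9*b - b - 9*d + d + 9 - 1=2*b^2 + b*(2*d - 10) - 8*d + 8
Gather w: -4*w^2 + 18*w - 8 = -4*w^2 + 18*w - 8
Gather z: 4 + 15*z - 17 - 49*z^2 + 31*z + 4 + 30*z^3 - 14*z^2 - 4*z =30*z^3 - 63*z^2 + 42*z - 9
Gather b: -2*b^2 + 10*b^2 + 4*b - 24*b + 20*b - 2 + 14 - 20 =8*b^2 - 8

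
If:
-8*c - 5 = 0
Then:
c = -5/8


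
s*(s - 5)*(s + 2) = s^3 - 3*s^2 - 10*s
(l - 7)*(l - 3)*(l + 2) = l^3 - 8*l^2 + l + 42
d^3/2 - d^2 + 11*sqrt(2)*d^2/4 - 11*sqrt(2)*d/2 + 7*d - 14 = (d/2 + sqrt(2))*(d - 2)*(d + 7*sqrt(2)/2)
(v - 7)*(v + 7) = v^2 - 49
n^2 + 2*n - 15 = (n - 3)*(n + 5)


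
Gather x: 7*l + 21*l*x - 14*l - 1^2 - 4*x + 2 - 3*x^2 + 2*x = -7*l - 3*x^2 + x*(21*l - 2) + 1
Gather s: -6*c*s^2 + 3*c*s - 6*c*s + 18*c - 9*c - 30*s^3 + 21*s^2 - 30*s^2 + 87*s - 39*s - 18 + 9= 9*c - 30*s^3 + s^2*(-6*c - 9) + s*(48 - 3*c) - 9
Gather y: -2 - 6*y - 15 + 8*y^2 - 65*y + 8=8*y^2 - 71*y - 9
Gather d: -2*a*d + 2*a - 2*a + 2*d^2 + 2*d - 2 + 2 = 2*d^2 + d*(2 - 2*a)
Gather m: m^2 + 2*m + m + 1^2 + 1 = m^2 + 3*m + 2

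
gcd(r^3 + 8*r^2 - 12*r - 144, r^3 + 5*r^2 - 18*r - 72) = r^2 + 2*r - 24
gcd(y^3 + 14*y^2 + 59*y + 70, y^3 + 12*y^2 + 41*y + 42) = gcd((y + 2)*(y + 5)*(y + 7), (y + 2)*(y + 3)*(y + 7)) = y^2 + 9*y + 14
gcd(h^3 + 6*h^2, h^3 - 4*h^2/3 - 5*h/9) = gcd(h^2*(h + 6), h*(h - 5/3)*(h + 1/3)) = h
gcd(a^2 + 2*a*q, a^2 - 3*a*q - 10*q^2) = a + 2*q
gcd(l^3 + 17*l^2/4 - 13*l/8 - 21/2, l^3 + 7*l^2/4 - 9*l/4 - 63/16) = l^2 + l/4 - 21/8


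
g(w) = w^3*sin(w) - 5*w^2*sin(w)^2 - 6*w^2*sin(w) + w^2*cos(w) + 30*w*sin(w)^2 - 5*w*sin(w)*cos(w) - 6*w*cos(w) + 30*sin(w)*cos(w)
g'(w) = w^3*cos(w) - 10*w^2*sin(w)*cos(w) + 2*w^2*sin(w) - 6*w^2*cos(w) - 5*w*sin(w)^2 + 60*w*sin(w)*cos(w) - 6*w*sin(w) - 5*w*cos(w)^2 + 2*w*cos(w) - 5*sin(w)*cos(w) + 30*cos(w)^2 - 6*cos(w)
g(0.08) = 1.90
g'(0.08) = 23.49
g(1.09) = 23.46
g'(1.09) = 12.71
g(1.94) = 16.01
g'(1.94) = -28.18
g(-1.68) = -39.44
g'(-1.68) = -18.01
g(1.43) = 25.04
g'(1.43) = -4.37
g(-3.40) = -80.71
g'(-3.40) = 253.79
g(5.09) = 38.66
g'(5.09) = -62.46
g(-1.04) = -32.32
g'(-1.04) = 31.84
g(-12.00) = -1478.72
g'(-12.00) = -2918.34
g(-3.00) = -11.70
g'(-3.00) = 92.97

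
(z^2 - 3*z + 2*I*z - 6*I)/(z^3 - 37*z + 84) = (z + 2*I)/(z^2 + 3*z - 28)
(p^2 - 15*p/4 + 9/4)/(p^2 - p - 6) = (p - 3/4)/(p + 2)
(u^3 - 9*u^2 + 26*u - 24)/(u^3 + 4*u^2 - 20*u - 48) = (u^2 - 5*u + 6)/(u^2 + 8*u + 12)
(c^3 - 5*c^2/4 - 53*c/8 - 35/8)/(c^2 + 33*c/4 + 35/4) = (2*c^2 - 5*c - 7)/(2*(c + 7))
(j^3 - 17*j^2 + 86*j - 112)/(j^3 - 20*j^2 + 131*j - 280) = (j - 2)/(j - 5)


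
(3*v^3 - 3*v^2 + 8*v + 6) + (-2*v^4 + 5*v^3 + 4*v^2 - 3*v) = -2*v^4 + 8*v^3 + v^2 + 5*v + 6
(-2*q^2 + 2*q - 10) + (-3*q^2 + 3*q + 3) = -5*q^2 + 5*q - 7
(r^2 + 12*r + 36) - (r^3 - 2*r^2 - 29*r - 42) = -r^3 + 3*r^2 + 41*r + 78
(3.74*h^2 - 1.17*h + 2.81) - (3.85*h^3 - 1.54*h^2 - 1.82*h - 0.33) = -3.85*h^3 + 5.28*h^2 + 0.65*h + 3.14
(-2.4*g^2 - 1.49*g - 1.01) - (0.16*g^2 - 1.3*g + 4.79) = -2.56*g^2 - 0.19*g - 5.8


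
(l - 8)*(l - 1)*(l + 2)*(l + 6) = l^4 - l^3 - 52*l^2 - 44*l + 96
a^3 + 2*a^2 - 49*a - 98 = (a - 7)*(a + 2)*(a + 7)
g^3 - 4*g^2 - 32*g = g*(g - 8)*(g + 4)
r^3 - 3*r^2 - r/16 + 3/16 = (r - 3)*(r - 1/4)*(r + 1/4)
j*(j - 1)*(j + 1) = j^3 - j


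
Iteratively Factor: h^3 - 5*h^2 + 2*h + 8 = (h - 2)*(h^2 - 3*h - 4) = (h - 4)*(h - 2)*(h + 1)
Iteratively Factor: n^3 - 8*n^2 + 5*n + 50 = (n + 2)*(n^2 - 10*n + 25) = (n - 5)*(n + 2)*(n - 5)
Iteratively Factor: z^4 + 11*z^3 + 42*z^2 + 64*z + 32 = (z + 4)*(z^3 + 7*z^2 + 14*z + 8) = (z + 4)^2*(z^2 + 3*z + 2) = (z + 2)*(z + 4)^2*(z + 1)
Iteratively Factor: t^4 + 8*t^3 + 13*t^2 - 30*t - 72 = (t + 3)*(t^3 + 5*t^2 - 2*t - 24) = (t + 3)^2*(t^2 + 2*t - 8) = (t + 3)^2*(t + 4)*(t - 2)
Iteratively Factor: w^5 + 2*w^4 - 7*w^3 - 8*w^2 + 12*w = (w + 3)*(w^4 - w^3 - 4*w^2 + 4*w) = w*(w + 3)*(w^3 - w^2 - 4*w + 4) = w*(w - 1)*(w + 3)*(w^2 - 4) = w*(w - 2)*(w - 1)*(w + 3)*(w + 2)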